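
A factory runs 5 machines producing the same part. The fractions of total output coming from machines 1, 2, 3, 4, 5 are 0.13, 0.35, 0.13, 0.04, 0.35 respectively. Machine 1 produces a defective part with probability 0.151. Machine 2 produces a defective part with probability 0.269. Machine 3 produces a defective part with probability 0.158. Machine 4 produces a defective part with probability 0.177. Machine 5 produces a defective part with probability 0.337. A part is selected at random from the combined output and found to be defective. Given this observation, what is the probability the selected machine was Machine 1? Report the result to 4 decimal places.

Posterior probability ≈ 0.0757

P(defective|M1) = 0.151; P(defective|M2) = 0.269; P(defective|M3) = 0.158; P(defective|M4) = 0.177; P(defective|M5) = 0.337.
Prior × likelihood for each source: 0.13·0.151=0.01963, 0.35·0.269=0.09415, 0.13·0.158=0.02054, 0.04·0.177=0.007080, 0.35·0.337=0.1179. Summing gives P(defective) = 0.25935.
P(Machine 1 | defective) = 0.01963 / 0.25935 = 0.0757.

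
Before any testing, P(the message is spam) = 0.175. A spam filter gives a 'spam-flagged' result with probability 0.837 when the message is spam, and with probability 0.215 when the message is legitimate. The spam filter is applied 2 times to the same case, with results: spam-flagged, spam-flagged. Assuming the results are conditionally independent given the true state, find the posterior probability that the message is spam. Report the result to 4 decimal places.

Posterior P(H) ≈ 0.7627

With H the event that the message is spam, the joint likelihood of the observed sequence is P(data|H) = 0.837·0.837 = 0.70057 and P(data|¬H) = 0.215·0.215 = 0.046225.
Bayes: P(H|data) = 0.175·0.70057 / (0.175·0.70057 + 0.825·0.046225) = 0.12260/0.16074 = 0.7627.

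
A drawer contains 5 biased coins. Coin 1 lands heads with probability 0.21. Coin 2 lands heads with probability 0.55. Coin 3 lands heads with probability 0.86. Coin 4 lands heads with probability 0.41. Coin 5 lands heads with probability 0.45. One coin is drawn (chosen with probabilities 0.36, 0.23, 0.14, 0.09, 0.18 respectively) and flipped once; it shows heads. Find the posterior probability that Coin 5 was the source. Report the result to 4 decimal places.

P(heads|C1) = 0.21; P(heads|C2) = 0.55; P(heads|C3) = 0.86; P(heads|C4) = 0.41; P(heads|C5) = 0.45.
Prior × likelihood for each source: 0.36·0.21=0.07560, 0.23·0.55=0.1265, 0.14·0.86=0.1204, 0.09·0.41=0.03690, 0.18·0.45=0.08100. Summing gives P(heads) = 0.44040.
P(Coin 5 | heads) = 0.08100 / 0.44040 = 0.1839.

Posterior probability ≈ 0.1839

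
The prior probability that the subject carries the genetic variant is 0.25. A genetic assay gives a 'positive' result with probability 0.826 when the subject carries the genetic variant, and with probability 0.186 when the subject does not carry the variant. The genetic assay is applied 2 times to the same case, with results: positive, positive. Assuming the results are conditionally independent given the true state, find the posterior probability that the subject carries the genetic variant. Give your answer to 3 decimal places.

Let H be the event that the subject carries the genetic variant; start with P(H) = 0.25. P('positive'|H) = 0.826, P('positive'|¬H) = 0.186.
Update on result 1 ('positive'): P(H) ← 0.826·0.2500 / (0.826·0.2500 + 0.186·0.7500) = 0.20650/0.34600 = 0.5968.
Update on result 2 ('positive'): P(H) ← 0.826·0.5968 / (0.826·0.5968 + 0.186·0.4032) = 0.49297/0.56797 = 0.8680.

Posterior P(H) ≈ 0.868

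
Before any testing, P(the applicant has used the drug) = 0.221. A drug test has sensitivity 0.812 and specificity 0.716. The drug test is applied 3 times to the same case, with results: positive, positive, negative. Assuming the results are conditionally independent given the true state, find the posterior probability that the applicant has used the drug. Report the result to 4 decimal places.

Posterior P(H) ≈ 0.3785

With H the event that the applicant has used the drug, the joint likelihood of the observed sequence is P(data|H) = 0.812·0.812·0.188 = 0.12396 and P(data|¬H) = 0.284·0.284·0.716 = 0.057750.
Bayes: P(H|data) = 0.221·0.12396 / (0.221·0.12396 + 0.779·0.057750) = 0.027394/0.072381 = 0.3785.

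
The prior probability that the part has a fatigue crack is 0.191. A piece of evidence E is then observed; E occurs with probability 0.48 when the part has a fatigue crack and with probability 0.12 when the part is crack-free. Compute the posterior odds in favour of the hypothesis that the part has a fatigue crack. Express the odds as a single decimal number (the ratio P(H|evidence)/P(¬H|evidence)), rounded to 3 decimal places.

Prior odds = 0.191/(1−0.191) = 0.23609.
Likelihood ratio for E = 0.48/0.12 = 4.0000.
Posterior odds = prior odds × LR = 0.94438.

Posterior odds ≈ 0.944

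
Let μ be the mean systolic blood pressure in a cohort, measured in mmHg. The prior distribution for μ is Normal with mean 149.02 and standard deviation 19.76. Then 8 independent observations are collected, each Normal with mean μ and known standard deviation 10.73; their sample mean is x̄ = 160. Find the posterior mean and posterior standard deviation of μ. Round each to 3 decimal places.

Prior precision 1/τ₀² = 1/19.76² = 0.00256110; data precision n/σ² = 8/10.73² = 0.0694849.
Posterior precision = 0.00256110 + 0.0694849 = 0.0720460, giving posterior SD = 1/√0.0720460 = 3.726.
Posterior mean = (0.00256110·149.02 + 0.0694849·160) / 0.0720460 = 159.610.

Posterior mean ≈ 159.610; posterior SD ≈ 3.726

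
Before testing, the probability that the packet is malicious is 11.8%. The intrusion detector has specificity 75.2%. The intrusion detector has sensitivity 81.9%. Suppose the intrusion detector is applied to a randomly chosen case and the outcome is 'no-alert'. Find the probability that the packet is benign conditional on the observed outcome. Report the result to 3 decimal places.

P(¬H | E) ≈ 0.969

Write H for 'the packet is malicious'. Prior odds H:¬H = 0.118/0.882 = 0.13379. For the 'no-alert' outcome, the likelihood ratio is 0.181/0.752 = 0.24069.
Posterior odds = 0.13379 × 0.24069 = 0.032201, so P(H|E) = 0.032201/(1+0.032201) = 0.031. Then P(¬H|E) = 1 − 0.031 = 0.969.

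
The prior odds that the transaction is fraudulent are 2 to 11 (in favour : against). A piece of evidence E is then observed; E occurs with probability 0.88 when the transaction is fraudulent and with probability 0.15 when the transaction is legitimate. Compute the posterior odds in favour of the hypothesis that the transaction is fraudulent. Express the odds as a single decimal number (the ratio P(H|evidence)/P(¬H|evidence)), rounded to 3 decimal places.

Posterior odds ≈ 1.067

Prior odds = 2/11 = 0.18182.
Likelihood ratio for E = 0.88/0.15 = 5.8667.
Posterior odds = prior odds × LR = 1.0667.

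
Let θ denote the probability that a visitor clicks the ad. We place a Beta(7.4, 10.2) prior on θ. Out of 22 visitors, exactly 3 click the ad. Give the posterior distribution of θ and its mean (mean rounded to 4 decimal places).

Posterior: Beta(10.4, 29.2); mean ≈ 0.2626

Observing 3 successes and 19 failures updates Beta(7.4, 10.2) by adding the success and failure counts to the two shape parameters: α = 7.4+3 = 10.4, β = 10.2+19 = 29.2.
Posterior mean = α/(α+β) = 10.4/39.6 = 0.2626.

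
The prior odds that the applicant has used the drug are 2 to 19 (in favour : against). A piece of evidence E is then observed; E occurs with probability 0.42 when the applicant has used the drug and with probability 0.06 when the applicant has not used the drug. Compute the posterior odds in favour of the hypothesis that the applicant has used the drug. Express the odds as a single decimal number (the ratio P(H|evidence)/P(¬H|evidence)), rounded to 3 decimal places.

Posterior odds ≈ 0.737

Prior odds = 2/19 = 0.10526.
Likelihood ratio for E = 0.42/0.06 = 7.0000.
Posterior odds = prior odds × LR = 0.73684.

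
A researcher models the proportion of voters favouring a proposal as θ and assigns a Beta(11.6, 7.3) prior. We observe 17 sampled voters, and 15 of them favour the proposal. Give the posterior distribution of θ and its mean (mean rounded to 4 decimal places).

The binomial likelihood is conjugate to the Beta prior: with 15 successes and 2 failures, the posterior is Beta(11.6+15, 7.3+2) = Beta(26.6, 9.3).
Posterior mean = α/(α+β) = 26.6/35.9 = 0.7409.

Posterior: Beta(26.6, 9.3); mean ≈ 0.7409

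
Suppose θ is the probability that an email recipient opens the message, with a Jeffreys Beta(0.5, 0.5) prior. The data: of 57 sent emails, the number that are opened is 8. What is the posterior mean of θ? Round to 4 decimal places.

Observing 8 successes and 49 failures updates Beta(0.5, 0.5) by adding the success and failure counts to the two shape parameters: α = 0.5+8 = 8.5, β = 0.5+49 = 49.5.
E[θ | data] = 8.5/(8.5+49.5) = 0.1466.

Posterior mean ≈ 0.1466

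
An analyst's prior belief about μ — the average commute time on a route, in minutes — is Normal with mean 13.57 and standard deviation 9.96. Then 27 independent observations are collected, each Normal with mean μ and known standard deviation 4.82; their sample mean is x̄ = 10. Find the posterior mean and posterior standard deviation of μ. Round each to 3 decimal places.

Posterior mean ≈ 10.031; posterior SD ≈ 0.924

Prior precision 1/τ₀² = 1/9.96² = 0.0100805; data precision n/σ² = 27/4.82² = 1.16217.
Posterior precision = 0.0100805 + 1.16217 = 1.17225, giving posterior SD = 1/√1.17225 = 0.924.
Posterior mean = (0.0100805·13.57 + 1.16217·10) / 1.17225 = 10.031.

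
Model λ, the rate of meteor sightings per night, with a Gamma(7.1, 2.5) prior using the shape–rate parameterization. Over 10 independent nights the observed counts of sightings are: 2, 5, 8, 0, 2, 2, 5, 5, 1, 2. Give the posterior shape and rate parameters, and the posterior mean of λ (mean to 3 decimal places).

Posterior: Gamma(shape=39.1, rate=12.5); mean ≈ 3.128

Total count ∑xᵢ = 32 over n = 10 nights.
Gamma is conjugate to the Poisson likelihood: posterior is Gamma(shape = 7.1+32 = 39.1, rate = 2.5+10 = 12.5).
E[λ | data] = 39.1/12.5 = 3.128.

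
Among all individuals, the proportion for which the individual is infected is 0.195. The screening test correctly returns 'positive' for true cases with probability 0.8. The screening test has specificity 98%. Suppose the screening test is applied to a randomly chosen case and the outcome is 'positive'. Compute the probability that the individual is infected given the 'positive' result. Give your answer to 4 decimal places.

Let H be the event that the individual is infected. P(H) = 0.195, so P(¬H) = 0.805. With E the 'positive' result, P(E|H) = 0.8 and P(E|¬H) = 0.02.
P(E) = 0.8·0.195 + 0.02·0.805 = 0.15600 + 0.016100 = 0.17210.
By Bayes' theorem, P(H|E) = 0.15600 / 0.17210 = 0.9064.

P(H | E) ≈ 0.9064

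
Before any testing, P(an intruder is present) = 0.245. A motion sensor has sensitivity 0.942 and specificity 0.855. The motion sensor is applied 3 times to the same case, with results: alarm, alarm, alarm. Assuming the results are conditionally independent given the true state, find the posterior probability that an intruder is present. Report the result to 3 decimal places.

Posterior P(H) ≈ 0.989

Let H be the event that an intruder is present; start with P(H) = 0.245. P('alarm'|H) = 0.942, P('alarm'|¬H) = 0.145.
Update on result 1 ('alarm'): P(H) ← 0.942·0.2450 / (0.942·0.2450 + 0.145·0.7550) = 0.23079/0.34026 = 0.6783.
Update on result 2 ('alarm'): P(H) ← 0.942·0.6783 / (0.942·0.6783 + 0.145·0.3217) = 0.63893/0.68558 = 0.9320.
Update on result 3 ('alarm'): P(H) ← 0.942·0.9320 / (0.942·0.9320 + 0.145·0.0680) = 0.87790/0.88777 = 0.9889.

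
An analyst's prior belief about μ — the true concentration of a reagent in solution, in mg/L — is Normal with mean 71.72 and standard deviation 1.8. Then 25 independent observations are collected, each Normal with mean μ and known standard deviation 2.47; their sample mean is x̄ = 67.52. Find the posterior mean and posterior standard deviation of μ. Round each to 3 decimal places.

Posterior mean ≈ 67.814; posterior SD ≈ 0.476

Prior precision 1/τ₀² = 1/1.8² = 0.308642; data precision n/σ² = 25/2.47² = 4.09776.
Posterior precision = 0.308642 + 4.09776 = 4.40640, giving posterior SD = 1/√4.40640 = 0.476.
Posterior mean = (0.308642·71.72 + 4.09776·67.52) / 4.40640 = 67.814.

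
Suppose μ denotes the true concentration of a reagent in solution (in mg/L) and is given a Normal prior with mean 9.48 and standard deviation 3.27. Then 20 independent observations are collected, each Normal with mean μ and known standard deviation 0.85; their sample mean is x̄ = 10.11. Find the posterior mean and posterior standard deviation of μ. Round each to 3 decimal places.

With known σ, the Normal prior is conjugate. Weight on the data is w = (n/σ²)/(n/σ² + 1/τ₀²) = 27.6817/(27.6817+0.0935200) = 0.99663.
Posterior mean = w·x̄ + (1−w)·μ₀ = 0.99663·10.11 + 0.0033670·9.48 = 10.108. Posterior variance = 1/(27.6817+0.0935200) = 0.0360034, so SD = 0.190.

Posterior mean ≈ 10.108; posterior SD ≈ 0.190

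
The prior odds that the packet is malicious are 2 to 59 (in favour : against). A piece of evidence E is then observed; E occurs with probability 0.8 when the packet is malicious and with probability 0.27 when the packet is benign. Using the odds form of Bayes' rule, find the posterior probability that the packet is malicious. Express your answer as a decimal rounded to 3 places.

Posterior probability ≈ 0.091

Prior odds = 2/59 = 0.033898.
Likelihood ratio for E = 0.8/0.27 = 2.9630.
Posterior odds = prior odds × LR = 0.10044.
Posterior probability = odds/(1+odds) = 0.10044/1.1004 = 0.091.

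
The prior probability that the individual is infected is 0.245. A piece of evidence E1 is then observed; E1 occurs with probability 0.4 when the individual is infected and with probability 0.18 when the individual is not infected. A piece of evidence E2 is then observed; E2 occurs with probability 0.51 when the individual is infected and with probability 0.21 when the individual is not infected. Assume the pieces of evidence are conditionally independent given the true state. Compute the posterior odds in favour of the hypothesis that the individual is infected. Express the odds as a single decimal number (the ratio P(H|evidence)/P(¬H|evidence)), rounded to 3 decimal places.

Prior odds = 0.245/(1−0.245) = 0.32450.
Likelihood ratio for E1 = 0.4/0.18 = 2.2222.
Likelihood ratio for E2 = 0.51/0.21 = 2.4286.
Posterior odds = prior odds × LR₁ × LR₂ = 1.7513.

Posterior odds ≈ 1.751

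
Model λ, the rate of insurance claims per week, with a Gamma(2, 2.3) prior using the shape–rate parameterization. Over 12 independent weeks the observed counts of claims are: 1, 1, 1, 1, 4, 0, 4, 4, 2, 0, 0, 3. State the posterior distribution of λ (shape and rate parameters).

Posterior: Gamma(shape=23, rate=14.3)

The Poisson likelihood adds the total count to the shape and the number of exposure periods to the rate. Here ∑xᵢ = 21 and n = 12, so shape 2→23 and rate 2.3→14.3.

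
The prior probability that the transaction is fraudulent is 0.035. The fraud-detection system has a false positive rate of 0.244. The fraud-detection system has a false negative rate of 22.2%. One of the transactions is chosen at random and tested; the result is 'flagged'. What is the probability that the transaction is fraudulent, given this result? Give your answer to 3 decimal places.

Write H for 'the transaction is fraudulent'. Prior odds H:¬H = 0.035/0.965 = 0.036269. For the 'flagged' outcome, the likelihood ratio is 0.778/0.244 = 3.1885.
Posterior odds = 0.036269 × 3.1885 = 0.11565, so P(H|E) = 0.11565/(1+0.11565) = 0.104.

P(H | E) ≈ 0.104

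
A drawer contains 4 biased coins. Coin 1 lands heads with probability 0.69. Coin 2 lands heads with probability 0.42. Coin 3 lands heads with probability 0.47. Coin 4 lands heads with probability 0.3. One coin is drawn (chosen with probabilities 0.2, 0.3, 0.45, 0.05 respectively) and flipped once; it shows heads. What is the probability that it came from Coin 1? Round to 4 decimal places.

Posterior probability ≈ 0.2813

Tabulate prior·likelihood by source: [1] prior 0.2, lik 0.69, product 0.1380; [2] prior 0.3, lik 0.42, product 0.1260; [3] prior 0.45, lik 0.47, product 0.2115; [4] prior 0.05, lik 0.3, product 0.01500.
Normalizing constant = 0.49050; the posterior for Coin 1 is its product over the sum, 0.1380/0.49050 = 0.2813.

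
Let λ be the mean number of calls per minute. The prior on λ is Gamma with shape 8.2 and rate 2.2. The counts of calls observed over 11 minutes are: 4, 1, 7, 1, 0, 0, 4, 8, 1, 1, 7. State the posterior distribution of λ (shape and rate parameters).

The Poisson likelihood adds the total count to the shape and the number of exposure periods to the rate. Here ∑xᵢ = 34 and n = 11, so shape 8.2→42.2 and rate 2.2→13.2.

Posterior: Gamma(shape=42.2, rate=13.2)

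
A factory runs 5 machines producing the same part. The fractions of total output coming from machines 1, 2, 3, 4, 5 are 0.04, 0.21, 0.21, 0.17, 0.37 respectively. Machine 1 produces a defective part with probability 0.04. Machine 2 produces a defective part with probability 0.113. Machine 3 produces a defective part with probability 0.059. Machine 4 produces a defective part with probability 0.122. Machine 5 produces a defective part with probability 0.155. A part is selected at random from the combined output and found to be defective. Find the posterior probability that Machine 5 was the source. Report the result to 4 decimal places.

Tabulate prior·likelihood by source: [1] prior 0.04, lik 0.04, product 0.001600; [2] prior 0.21, lik 0.113, product 0.02373; [3] prior 0.21, lik 0.059, product 0.01239; [4] prior 0.17, lik 0.122, product 0.02074; [5] prior 0.37, lik 0.155, product 0.05735.
Normalizing constant = 0.11581; the posterior for Machine 5 is its product over the sum, 0.05735/0.11581 = 0.4952.

Posterior probability ≈ 0.4952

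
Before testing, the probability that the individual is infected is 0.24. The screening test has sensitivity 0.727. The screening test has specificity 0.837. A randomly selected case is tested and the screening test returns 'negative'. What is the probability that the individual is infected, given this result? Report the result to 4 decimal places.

Write H for 'the individual is infected'. Prior odds H:¬H = 0.24/0.76 = 0.31579. For the 'negative' outcome, the likelihood ratio is 0.273/0.837 = 0.32616.
Posterior odds = 0.31579 × 0.32616 = 0.10300, so P(H|E) = 0.10300/(1+0.10300) = 0.0934.

P(H | E) ≈ 0.0934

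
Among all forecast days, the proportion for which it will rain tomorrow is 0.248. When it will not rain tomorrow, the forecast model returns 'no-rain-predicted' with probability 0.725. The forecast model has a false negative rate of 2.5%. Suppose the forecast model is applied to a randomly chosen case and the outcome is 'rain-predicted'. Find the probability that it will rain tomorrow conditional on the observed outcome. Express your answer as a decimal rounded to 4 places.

P(H | E) ≈ 0.5390

Let H be the event that it will rain tomorrow. P(H) = 0.248, so P(¬H) = 0.752. With E the 'rain-predicted' result, P(E|H) = 0.975 and P(E|¬H) = 0.275.
P(E) = 0.975·0.248 + 0.275·0.752 = 0.24180 + 0.20680 = 0.44860.
By Bayes' theorem, P(H|E) = 0.24180 / 0.44860 = 0.5390.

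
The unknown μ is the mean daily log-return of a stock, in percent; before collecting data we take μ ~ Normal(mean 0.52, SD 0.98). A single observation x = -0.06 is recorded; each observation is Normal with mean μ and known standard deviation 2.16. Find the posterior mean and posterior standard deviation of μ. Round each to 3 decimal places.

Prior precision 1/τ₀² = 1/0.98² = 1.04123; data precision n/σ² = 1/2.16² = 0.214335.
Posterior precision = 1.04123 + 0.214335 = 1.25557, giving posterior SD = 1/√1.25557 = 0.892.
Posterior mean = (1.04123·0.52 + 0.214335·-0.06) / 1.25557 = 0.421.

Posterior mean ≈ 0.421; posterior SD ≈ 0.892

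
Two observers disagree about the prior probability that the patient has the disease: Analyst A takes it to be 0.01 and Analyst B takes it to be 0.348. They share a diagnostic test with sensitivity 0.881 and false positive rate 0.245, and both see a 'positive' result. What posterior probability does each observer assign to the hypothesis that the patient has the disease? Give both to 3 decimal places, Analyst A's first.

Analyst A: 0.035; Analyst B: 0.657

The likelihood ratio for a 'positive' result is 0.881/0.245 = 3.5959.
Analyst A: prior odds 0.01/0.99 = 0.010101; posterior odds 0.036322; posterior probability 0.035.
Analyst B: prior odds 0.348/0.652 = 0.53374; posterior odds 1.9193; posterior probability 0.657.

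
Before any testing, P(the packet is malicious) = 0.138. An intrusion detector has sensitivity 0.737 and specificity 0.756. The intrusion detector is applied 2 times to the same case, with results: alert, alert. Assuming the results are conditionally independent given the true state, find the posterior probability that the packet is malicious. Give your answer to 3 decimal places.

Posterior P(H) ≈ 0.594

Let H be the event that the packet is malicious; start with P(H) = 0.138. P('alert'|H) = 0.737, P('alert'|¬H) = 0.244.
Update on result 1 ('alert'): P(H) ← 0.737·0.1380 / (0.737·0.1380 + 0.244·0.8620) = 0.10171/0.31203 = 0.3259.
Update on result 2 ('alert'): P(H) ← 0.737·0.3259 / (0.737·0.3259 + 0.244·0.6741) = 0.24022/0.40469 = 0.5936.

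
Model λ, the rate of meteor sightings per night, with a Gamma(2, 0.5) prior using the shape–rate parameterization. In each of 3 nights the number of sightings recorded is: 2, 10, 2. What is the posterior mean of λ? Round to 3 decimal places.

Total count ∑xᵢ = 14 over n = 3 nights.
Gamma is conjugate to the Poisson likelihood: posterior is Gamma(shape = 2+14 = 16, rate = 0.5+3 = 3.5).
Posterior mean = shape/rate = 16/3.5 = 4.571.

Posterior mean ≈ 4.571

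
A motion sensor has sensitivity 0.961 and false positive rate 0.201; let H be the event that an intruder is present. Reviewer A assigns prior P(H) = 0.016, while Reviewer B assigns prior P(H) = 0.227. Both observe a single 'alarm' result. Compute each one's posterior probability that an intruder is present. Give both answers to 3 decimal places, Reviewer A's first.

The likelihood ratio for an 'alarm' result is 0.961/0.201 = 4.7811.
Reviewer A: prior odds 0.016/0.984 = 0.016260; posterior odds 0.077741; posterior probability 0.072.
Reviewer B: prior odds 0.227/0.773 = 0.29366; posterior odds 1.4040; posterior probability 0.584.

Reviewer A: 0.072; Reviewer B: 0.584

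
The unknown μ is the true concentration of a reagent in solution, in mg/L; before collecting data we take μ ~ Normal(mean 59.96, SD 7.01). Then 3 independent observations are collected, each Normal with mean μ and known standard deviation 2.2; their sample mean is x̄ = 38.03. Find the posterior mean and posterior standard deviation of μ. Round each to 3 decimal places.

Prior precision 1/τ₀² = 1/7.01² = 0.0203500; data precision n/σ² = 3/2.2² = 0.619835.
Posterior precision = 0.0203500 + 0.619835 = 0.640185, giving posterior SD = 1/√0.640185 = 1.250.
Posterior mean = (0.0203500·59.96 + 0.619835·38.03) / 0.640185 = 38.727.

Posterior mean ≈ 38.727; posterior SD ≈ 1.250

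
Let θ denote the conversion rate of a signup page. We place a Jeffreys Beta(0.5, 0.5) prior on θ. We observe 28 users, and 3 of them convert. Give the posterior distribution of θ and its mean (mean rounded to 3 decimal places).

Posterior: Beta(3.5, 25.5); mean ≈ 0.121

The binomial likelihood is conjugate to the Beta prior: with 3 successes and 25 failures, the posterior is Beta(0.5+3, 0.5+25) = Beta(3.5, 25.5).
Posterior mean = α/(α+β) = 3.5/29 = 0.121.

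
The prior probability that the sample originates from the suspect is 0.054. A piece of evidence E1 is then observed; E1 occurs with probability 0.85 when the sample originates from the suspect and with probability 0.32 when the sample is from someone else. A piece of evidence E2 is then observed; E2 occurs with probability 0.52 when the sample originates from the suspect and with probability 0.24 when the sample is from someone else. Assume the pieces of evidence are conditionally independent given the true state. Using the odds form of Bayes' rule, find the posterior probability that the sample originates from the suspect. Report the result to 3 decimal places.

Prior odds = 0.054/(1−0.054) = 0.057082.
Likelihood ratio for E1 = 0.85/0.32 = 2.6562.
Likelihood ratio for E2 = 0.52/0.24 = 2.1667.
Posterior odds = prior odds × LR₁ × LR₂ = 0.32852.
Posterior probability = odds/(1+odds) = 0.32852/1.3285 = 0.247.

Posterior probability ≈ 0.247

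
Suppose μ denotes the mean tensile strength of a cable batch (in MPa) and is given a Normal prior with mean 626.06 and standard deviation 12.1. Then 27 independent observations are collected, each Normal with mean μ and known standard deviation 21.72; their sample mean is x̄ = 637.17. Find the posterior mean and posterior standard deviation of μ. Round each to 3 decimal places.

Posterior mean ≈ 635.985; posterior SD ≈ 3.951

With known σ, the Normal prior is conjugate. Weight on the data is w = (n/σ²)/(n/σ² + 1/τ₀²) = 0.0572327/(0.0572327+0.00683013) = 0.89338.
Posterior mean = w·x̄ + (1−w)·μ₀ = 0.89338·637.17 + 0.10662·626.06 = 635.985. Posterior variance = 1/(0.0572327+0.00683013) = 15.6097, so SD = 3.951.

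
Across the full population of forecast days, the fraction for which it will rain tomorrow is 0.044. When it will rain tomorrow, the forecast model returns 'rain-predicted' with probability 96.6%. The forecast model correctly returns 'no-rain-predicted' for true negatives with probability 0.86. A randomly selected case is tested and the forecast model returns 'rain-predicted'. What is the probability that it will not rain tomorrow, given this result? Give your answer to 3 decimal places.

P(¬H | E) ≈ 0.759

Let H be the event that it will rain tomorrow. P(H) = 0.044, so P(¬H) = 0.956. With E the 'rain-predicted' result, P(E|H) = 0.966 and P(E|¬H) = 0.14.
P(E) = 0.966·0.044 + 0.14·0.956 = 0.042504 + 0.13384 = 0.17634.
By Bayes' theorem, P(H|E) = 0.042504 / 0.17634 = 0.241. Hence P(¬H|E) = 1 − 0.241 = 0.759.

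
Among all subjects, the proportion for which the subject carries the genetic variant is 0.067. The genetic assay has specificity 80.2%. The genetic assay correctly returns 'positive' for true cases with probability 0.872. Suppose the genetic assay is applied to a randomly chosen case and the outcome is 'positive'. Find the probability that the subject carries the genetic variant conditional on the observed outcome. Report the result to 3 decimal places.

P(H | E) ≈ 0.240

Let H be the event that the subject carries the genetic variant. P(H) = 0.067, so P(¬H) = 0.933. With E the 'positive' result, P(E|H) = 0.872 and P(E|¬H) = 0.198.
P(E) = 0.872·0.067 + 0.198·0.933 = 0.058424 + 0.18473 = 0.24316.
By Bayes' theorem, P(H|E) = 0.058424 / 0.24316 = 0.240.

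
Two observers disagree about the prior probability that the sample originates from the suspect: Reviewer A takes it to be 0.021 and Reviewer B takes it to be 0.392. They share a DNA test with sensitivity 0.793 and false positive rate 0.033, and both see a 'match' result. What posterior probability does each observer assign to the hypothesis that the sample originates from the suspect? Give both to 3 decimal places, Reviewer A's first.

Reviewer A: 0.340; Reviewer B: 0.939

P('+'|H) = 0.793, P('+'|¬H) = 0.033.
Reviewer A: numerator 0.793·0.021 = 0.016653; evidence = 0.016653+0.033·0.979 = 0.048960; posterior = 0.340.
Reviewer B: numerator 0.793·0.392 = 0.31086; evidence = 0.31086+0.033·0.608 = 0.33092; posterior = 0.939.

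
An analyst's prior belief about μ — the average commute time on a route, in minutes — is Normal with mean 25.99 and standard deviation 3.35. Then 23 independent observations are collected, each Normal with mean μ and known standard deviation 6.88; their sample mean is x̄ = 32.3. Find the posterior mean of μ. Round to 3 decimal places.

Prior precision 1/τ₀² = 1/3.35² = 0.0891067; data precision n/σ² = 23/6.88² = 0.485905.
Posterior precision = 0.0891067 + 0.485905 = 0.575011.
Posterior mean = (0.0891067·25.99 + 0.485905·32.3) / 0.575011 = 31.322.

Posterior mean ≈ 31.322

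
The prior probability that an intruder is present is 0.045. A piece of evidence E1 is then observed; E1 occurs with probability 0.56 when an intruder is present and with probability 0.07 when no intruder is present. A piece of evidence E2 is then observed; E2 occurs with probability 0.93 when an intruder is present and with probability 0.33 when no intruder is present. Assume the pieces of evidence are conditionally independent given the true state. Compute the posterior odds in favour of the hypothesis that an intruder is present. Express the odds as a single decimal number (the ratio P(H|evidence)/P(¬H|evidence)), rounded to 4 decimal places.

Posterior odds ≈ 1.0624

Prior odds = 0.045/(1−0.045) = 0.047120. In log-odds, ln(0.047120) = -3.0550.
Add log likelihood ratios: ln(8.0000) + ln(2.8182) = 3.1155.
Posterior log-odds = 0.060485, so posterior odds = exp(0.060485) = 1.0624.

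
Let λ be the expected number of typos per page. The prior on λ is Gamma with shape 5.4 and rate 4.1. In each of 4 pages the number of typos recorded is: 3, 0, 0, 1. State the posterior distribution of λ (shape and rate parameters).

Total count ∑xᵢ = 4 over n = 4 pages.
Gamma is conjugate to the Poisson likelihood: posterior is Gamma(shape = 5.4+4 = 9.4, rate = 4.1+4 = 8.1).

Posterior: Gamma(shape=9.4, rate=8.1)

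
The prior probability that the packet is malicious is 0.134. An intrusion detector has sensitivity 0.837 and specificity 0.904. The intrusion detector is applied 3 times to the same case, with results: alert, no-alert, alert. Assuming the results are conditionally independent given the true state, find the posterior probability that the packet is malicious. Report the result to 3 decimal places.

Posterior P(H) ≈ 0.680

Let H be the event that the packet is malicious; start with P(H) = 0.134. P('alert'|H) = 0.837, P('alert'|¬H) = 0.096.
Update on result 1 ('alert'): P(H) ← 0.837·0.1340 / (0.837·0.1340 + 0.096·0.8660) = 0.11216/0.19529 = 0.5743.
Update on result 2 ('no-alert'): P(H) ← 0.163·0.5743 / (0.163·0.5743 + 0.904·0.4257) = 0.093611/0.47844 = 0.1957.
Update on result 3 ('alert'): P(H) ← 0.837·0.1957 / (0.837·0.1957 + 0.096·0.8043) = 0.16377/0.24098 = 0.6796.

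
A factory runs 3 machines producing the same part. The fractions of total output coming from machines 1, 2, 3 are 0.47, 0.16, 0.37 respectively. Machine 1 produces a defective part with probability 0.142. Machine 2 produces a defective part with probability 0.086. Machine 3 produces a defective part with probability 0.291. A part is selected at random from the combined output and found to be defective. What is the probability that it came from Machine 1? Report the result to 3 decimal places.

P(defective|M1) = 0.142; P(defective|M2) = 0.086; P(defective|M3) = 0.291.
Prior × likelihood for each source: 0.47·0.142=0.06674, 0.16·0.086=0.01376, 0.37·0.291=0.1077. Summing gives P(defective) = 0.18817.
P(Machine 1 | defective) = 0.06674 / 0.18817 = 0.355.

Posterior probability ≈ 0.355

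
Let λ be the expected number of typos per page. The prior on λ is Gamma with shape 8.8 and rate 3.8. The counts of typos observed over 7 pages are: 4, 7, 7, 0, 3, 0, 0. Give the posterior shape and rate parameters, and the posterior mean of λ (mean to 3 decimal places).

Posterior: Gamma(shape=29.8, rate=10.8); mean ≈ 2.759

The Poisson likelihood adds the total count to the shape and the number of exposure periods to the rate. Here ∑xᵢ = 21 and n = 7, so shape 8.8→29.8 and rate 3.8→10.8.
E[λ | data] = 29.8/10.8 = 2.759.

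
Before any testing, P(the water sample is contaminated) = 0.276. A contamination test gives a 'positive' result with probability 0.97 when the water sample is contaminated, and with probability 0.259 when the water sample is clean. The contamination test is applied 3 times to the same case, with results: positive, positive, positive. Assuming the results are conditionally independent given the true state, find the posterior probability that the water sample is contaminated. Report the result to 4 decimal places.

Posterior P(H) ≈ 0.9524

With H the event that the water sample is contaminated, the joint likelihood of the observed sequence is P(data|H) = 0.97·0.97·0.97 = 0.91267 and P(data|¬H) = 0.259·0.259·0.259 = 0.017374.
Bayes: P(H|data) = 0.276·0.91267 / (0.276·0.91267 + 0.724·0.017374) = 0.25190/0.26448 = 0.9524.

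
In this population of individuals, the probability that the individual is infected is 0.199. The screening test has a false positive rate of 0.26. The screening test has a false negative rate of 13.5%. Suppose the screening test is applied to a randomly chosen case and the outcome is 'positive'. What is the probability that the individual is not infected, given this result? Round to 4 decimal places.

Let H be the event that the individual is infected. P(H) = 0.199, so P(¬H) = 0.801. With E the 'positive' result, P(E|H) = 0.865 and P(E|¬H) = 0.26.
P(E) = 0.865·0.199 + 0.26·0.801 = 0.17214 + 0.20826 = 0.38040.
By Bayes' theorem, P(H|E) = 0.17214 / 0.38040 = 0.4525. Hence P(¬H|E) = 1 − 0.4525 = 0.5475.

P(¬H | E) ≈ 0.5475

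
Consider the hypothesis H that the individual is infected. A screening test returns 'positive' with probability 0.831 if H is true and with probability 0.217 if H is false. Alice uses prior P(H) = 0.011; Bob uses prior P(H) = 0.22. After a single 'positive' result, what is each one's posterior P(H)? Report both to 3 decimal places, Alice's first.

The likelihood ratio for a 'positive' result is 0.831/0.217 = 3.8295.
Alice: prior odds 0.011/0.989 = 0.011122; posterior odds 0.042593; posterior probability 0.041.
Bob: prior odds 0.22/0.78 = 0.28205; posterior odds 1.0801; posterior probability 0.519.

Alice: 0.041; Bob: 0.519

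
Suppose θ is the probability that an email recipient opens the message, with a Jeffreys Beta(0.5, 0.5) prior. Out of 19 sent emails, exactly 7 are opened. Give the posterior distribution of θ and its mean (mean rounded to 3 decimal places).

Posterior: Beta(7.5, 12.5); mean ≈ 0.375

The binomial likelihood is conjugate to the Beta prior: with 7 successes and 12 failures, the posterior is Beta(0.5+7, 0.5+12) = Beta(7.5, 12.5).
E[θ | data] = 7.5/(7.5+12.5) = 0.375.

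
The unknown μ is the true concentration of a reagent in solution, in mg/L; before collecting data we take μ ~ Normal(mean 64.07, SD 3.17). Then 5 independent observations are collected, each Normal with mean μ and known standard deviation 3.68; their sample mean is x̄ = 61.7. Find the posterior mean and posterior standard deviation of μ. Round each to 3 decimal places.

Posterior mean ≈ 62.203; posterior SD ≈ 1.461

Prior precision 1/τ₀² = 1/3.17² = 0.0995134; data precision n/σ² = 5/3.68² = 0.369211.
Posterior precision = 0.0995134 + 0.369211 = 0.468724, giving posterior SD = 1/√0.468724 = 1.461.
Posterior mean = (0.0995134·64.07 + 0.369211·61.7) / 0.468724 = 62.203.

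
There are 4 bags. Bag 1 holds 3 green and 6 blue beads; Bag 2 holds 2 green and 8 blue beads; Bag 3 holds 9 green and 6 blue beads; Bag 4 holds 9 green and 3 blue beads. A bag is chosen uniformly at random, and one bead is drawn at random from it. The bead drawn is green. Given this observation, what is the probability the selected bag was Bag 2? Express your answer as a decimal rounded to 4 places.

Tabulate prior·likelihood by source: [1] prior 0.25, lik 0.3333, product 0.08333; [2] prior 0.25, lik 0.2, product 0.05000; [3] prior 0.25, lik 0.6, product 0.1500; [4] prior 0.25, lik 0.75, product 0.1875.
Normalizing constant = 0.47083; the posterior for Bag 2 is its product over the sum, 0.05000/0.47083 = 0.1062.

Posterior probability ≈ 0.1062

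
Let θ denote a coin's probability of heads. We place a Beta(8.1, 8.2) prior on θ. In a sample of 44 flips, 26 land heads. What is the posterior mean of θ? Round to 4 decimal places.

Posterior mean ≈ 0.5655

Observing 26 successes and 18 failures updates Beta(8.1, 8.2) by adding the success and failure counts to the two shape parameters: α = 8.1+26 = 34.1, β = 8.2+18 = 26.2.
E[θ | data] = 34.1/(34.1+26.2) = 0.5655.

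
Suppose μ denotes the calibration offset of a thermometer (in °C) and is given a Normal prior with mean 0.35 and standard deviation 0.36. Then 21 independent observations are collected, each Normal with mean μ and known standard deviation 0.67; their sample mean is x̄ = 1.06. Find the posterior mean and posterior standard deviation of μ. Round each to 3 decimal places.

Prior precision 1/τ₀² = 1/0.36² = 7.71605; data precision n/σ² = 21/0.67² = 46.7810.
Posterior precision = 7.71605 + 46.7810 = 54.4971, giving posterior SD = 1/√54.4971 = 0.135.
Posterior mean = (7.71605·0.35 + 46.7810·1.06) / 54.4971 = 0.959.

Posterior mean ≈ 0.959; posterior SD ≈ 0.135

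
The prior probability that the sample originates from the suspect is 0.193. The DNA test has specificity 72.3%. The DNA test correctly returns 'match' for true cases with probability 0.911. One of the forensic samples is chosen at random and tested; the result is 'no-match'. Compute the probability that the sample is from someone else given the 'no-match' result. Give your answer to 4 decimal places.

P(¬H | E) ≈ 0.9714

Let H be the event that the sample originates from the suspect. P(H) = 0.193, so P(¬H) = 0.807. With E the 'no-match' result, P(E|H) = 0.089 and P(E|¬H) = 0.723.
P(E) = 0.089·0.193 + 0.723·0.807 = 0.017177 + 0.58346 = 0.60064.
By Bayes' theorem, P(H|E) = 0.017177 / 0.60064 = 0.0286. Hence P(¬H|E) = 1 − 0.0286 = 0.9714.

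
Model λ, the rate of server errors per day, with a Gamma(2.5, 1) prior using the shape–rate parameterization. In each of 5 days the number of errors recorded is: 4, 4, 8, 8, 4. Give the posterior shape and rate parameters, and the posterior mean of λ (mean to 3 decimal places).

Posterior: Gamma(shape=30.5, rate=6); mean ≈ 5.083

Total count ∑xᵢ = 28 over n = 5 days.
Gamma is conjugate to the Poisson likelihood: posterior is Gamma(shape = 2.5+28 = 30.5, rate = 1+5 = 6).
E[λ | data] = 30.5/6 = 5.083.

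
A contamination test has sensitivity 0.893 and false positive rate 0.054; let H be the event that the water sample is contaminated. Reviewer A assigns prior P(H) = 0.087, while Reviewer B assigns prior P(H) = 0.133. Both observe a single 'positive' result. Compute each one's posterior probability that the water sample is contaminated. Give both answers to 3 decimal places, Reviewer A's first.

Reviewer A: 0.612; Reviewer B: 0.717

The likelihood ratio for a 'positive' result is 0.893/0.054 = 16.537.
Reviewer A: prior odds 0.087/0.913 = 0.095290; posterior odds 1.5758; posterior probability 0.612.
Reviewer B: prior odds 0.133/0.867 = 0.15340; posterior odds 2.5368; posterior probability 0.717.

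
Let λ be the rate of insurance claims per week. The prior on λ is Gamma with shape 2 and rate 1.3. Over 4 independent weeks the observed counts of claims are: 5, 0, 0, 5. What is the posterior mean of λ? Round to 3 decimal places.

Total count ∑xᵢ = 10 over n = 4 weeks.
Gamma is conjugate to the Poisson likelihood: posterior is Gamma(shape = 2+10 = 12, rate = 1.3+4 = 5.3).
Posterior mean = shape/rate = 12/5.3 = 2.264.

Posterior mean ≈ 2.264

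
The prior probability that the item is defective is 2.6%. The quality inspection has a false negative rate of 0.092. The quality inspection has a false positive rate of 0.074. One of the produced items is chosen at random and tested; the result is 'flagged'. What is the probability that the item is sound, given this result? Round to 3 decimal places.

Let H be the event that the item is defective. P(H) = 0.026, so P(¬H) = 0.974. With E the 'flagged' result, P(E|H) = 0.908 and P(E|¬H) = 0.074.
P(E) = 0.908·0.026 + 0.074·0.974 = 0.023608 + 0.072076 = 0.095684.
By Bayes' theorem, P(H|E) = 0.023608 / 0.095684 = 0.247. Hence P(¬H|E) = 1 − 0.247 = 0.753.

P(¬H | E) ≈ 0.753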